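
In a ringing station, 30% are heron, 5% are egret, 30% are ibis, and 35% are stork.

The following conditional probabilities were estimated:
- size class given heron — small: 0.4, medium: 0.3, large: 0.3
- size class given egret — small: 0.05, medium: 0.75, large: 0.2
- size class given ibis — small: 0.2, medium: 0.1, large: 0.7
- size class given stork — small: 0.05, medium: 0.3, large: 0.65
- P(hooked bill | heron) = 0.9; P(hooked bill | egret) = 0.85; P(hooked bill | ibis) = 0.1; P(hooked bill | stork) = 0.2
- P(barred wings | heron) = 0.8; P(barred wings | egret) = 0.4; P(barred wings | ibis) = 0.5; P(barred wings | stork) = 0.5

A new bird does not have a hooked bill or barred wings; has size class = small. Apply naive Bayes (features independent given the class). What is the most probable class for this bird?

ibis

heron: 0.3 × 0.4 × (1−0.9) × (1−0.8) = 0.0024
egret: 0.05 × 0.05 × (1−0.85) × (1−0.4) = 0.000225
ibis: 0.3 × 0.2 × (1−0.1) × (1−0.5) = 0.027
stork: 0.35 × 0.05 × (1−0.2) × (1−0.5) = 0.007
Highest score → ibis.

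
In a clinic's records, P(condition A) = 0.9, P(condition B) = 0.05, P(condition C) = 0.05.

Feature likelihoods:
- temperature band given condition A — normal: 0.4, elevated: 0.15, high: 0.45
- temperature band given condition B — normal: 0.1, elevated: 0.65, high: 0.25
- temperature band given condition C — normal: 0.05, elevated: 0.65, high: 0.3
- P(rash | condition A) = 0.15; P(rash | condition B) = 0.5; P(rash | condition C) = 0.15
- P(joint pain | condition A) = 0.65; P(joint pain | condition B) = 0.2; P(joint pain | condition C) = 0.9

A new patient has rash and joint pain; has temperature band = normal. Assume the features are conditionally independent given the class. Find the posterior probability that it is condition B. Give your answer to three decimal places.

condition A: 0.9 × 0.4 × 0.15 × 0.65 = 0.0351
condition B: 0.05 × 0.1 × 0.5 × 0.2 = 0.0005
condition C: 0.05 × 0.05 × 0.15 × 0.9 = 0.0003375
P(condition B | x) = 0.0005 / 0.0359375 ≈ 0.014

0.014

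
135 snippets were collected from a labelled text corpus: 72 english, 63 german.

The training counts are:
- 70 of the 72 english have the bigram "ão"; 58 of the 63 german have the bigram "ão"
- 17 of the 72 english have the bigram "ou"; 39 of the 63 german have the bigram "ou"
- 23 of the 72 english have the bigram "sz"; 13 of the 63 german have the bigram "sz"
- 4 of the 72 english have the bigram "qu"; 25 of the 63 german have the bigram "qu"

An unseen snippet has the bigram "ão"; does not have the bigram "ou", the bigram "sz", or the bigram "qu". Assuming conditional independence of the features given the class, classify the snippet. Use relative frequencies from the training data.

english

english: (72/135) × (70/72) × (55/72) × (49/72) × (68/72) ≈ 0.254586
german: (63/135) × (58/63) × (24/63) × (50/63) × (38/63) ≈ 0.0783497
Highest score → english.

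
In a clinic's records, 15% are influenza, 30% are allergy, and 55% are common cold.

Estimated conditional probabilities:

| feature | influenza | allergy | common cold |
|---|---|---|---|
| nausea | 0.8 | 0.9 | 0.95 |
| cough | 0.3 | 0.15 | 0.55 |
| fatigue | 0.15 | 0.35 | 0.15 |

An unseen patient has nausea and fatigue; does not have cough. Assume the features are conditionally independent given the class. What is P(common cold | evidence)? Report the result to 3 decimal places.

influenza: 0.15 × 0.8 × (1−0.3) × 0.15 = 0.0126
allergy: 0.3 × 0.9 × (1−0.15) × 0.35 = 0.080325
common cold: 0.55 × 0.95 × (1−0.55) × 0.15 = 0.03526875
P(common cold | x) = 0.03526875 / 0.12819375 ≈ 0.275

0.275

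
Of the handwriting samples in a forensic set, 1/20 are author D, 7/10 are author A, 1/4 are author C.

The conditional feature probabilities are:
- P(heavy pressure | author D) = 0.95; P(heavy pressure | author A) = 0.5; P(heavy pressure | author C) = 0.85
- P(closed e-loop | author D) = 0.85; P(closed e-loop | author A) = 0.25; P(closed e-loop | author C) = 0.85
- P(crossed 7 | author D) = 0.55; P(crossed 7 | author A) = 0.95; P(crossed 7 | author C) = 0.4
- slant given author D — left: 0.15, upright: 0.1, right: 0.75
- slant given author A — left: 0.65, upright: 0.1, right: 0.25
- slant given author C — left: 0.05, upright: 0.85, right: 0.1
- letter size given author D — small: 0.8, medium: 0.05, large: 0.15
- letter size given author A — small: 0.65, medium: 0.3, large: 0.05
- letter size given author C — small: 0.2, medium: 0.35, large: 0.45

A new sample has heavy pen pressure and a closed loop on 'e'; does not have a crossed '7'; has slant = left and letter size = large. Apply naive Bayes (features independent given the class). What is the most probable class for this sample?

author D: 0.05 × 0.95 × 0.85 × (1−0.55) × 0.15 × 0.15 = 0.000408796875
author A: 0.7 × 0.5 × 0.25 × (1−0.95) × 0.65 × 0.05 = 0.0001421875
author C: 0.25 × 0.85 × 0.85 × (1−0.4) × 0.05 × 0.45 = 0.0024384375
Highest score → author C.

author C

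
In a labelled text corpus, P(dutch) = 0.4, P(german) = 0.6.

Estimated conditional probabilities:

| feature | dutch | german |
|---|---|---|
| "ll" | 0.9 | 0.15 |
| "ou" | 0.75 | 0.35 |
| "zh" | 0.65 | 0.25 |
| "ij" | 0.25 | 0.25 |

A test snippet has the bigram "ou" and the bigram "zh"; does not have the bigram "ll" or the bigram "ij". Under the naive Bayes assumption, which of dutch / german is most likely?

german

dutch: 0.4 × (1−0.9) × 0.75 × 0.65 × (1−0.25) = 0.014625
german: 0.6 × (1−0.15) × 0.35 × 0.25 × (1−0.25) = 0.03346875
Highest score → german.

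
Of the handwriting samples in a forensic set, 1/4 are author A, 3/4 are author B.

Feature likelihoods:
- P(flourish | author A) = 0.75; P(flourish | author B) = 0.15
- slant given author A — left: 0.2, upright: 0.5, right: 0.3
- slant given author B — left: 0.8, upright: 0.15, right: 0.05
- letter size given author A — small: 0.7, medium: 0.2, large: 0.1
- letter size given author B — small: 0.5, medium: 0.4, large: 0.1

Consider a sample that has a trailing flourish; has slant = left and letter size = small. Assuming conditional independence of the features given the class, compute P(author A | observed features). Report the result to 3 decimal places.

0.368

author A: 0.25 × 0.75 × 0.2 × 0.7 = 0.02625
author B: 0.75 × 0.15 × 0.8 × 0.5 = 0.045
P(author A | x) = 0.02625 / 0.07125 ≈ 0.368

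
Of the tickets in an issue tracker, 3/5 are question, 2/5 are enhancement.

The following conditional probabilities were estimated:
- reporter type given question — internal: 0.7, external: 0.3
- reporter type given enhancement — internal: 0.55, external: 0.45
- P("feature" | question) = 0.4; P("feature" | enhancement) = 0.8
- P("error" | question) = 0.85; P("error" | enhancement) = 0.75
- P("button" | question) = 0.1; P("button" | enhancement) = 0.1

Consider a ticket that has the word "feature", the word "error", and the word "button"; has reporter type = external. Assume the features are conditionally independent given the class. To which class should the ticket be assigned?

enhancement

question: 0.6 × 0.3 × 0.4 × 0.85 × 0.1 = 0.00612
enhancement: 0.4 × 0.45 × 0.8 × 0.75 × 0.1 = 0.0108
Highest score → enhancement.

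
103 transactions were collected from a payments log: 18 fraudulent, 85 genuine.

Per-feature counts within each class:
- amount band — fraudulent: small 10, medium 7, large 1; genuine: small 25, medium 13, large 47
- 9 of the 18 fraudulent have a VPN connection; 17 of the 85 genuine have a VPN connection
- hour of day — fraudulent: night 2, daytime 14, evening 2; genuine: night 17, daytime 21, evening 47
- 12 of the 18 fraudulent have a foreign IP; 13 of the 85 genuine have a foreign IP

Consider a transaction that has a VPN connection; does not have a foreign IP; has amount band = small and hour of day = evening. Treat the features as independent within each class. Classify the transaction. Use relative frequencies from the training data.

genuine

fraudulent: (18/103) × (10/18) × (9/18) × (2/18) × (6/18) ≈ 0.00179791
genuine: (85/103) × (25/85) × (17/85) × (47/85) × (72/85) ≈ 0.0227366
Highest score → genuine.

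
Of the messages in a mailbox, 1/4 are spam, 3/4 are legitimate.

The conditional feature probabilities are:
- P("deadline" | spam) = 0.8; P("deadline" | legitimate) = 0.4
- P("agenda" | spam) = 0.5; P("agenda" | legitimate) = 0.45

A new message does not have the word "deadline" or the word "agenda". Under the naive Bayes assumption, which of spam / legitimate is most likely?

spam: 0.25 × (1−0.8) × (1−0.5) = 0.025
legitimate: 0.75 × (1−0.4) × (1−0.45) = 0.2475
Highest score → legitimate.

legitimate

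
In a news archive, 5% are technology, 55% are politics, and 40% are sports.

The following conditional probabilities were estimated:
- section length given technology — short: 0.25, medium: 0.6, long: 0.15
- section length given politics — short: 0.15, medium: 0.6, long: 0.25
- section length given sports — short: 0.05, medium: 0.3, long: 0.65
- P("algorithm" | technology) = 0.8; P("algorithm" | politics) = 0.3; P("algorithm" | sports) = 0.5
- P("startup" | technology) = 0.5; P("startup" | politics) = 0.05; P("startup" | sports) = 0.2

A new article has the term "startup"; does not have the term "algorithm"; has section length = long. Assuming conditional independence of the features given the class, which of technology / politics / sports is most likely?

technology: 0.05 × 0.15 × (1−0.8) × 0.5 = 0.00075
politics: 0.55 × 0.25 × (1−0.3) × 0.05 = 0.0048125
sports: 0.4 × 0.65 × (1−0.5) × 0.2 = 0.026
Highest score → sports.

sports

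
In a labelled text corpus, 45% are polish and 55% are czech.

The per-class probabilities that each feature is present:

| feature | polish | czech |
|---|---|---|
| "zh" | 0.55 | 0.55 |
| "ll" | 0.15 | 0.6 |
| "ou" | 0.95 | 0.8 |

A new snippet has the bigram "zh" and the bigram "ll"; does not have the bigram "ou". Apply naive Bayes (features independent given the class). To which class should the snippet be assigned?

czech

polish: 0.45 × 0.55 × 0.15 × (1−0.95) = 0.00185625
czech: 0.55 × 0.55 × 0.6 × (1−0.8) = 0.0363
Highest score → czech.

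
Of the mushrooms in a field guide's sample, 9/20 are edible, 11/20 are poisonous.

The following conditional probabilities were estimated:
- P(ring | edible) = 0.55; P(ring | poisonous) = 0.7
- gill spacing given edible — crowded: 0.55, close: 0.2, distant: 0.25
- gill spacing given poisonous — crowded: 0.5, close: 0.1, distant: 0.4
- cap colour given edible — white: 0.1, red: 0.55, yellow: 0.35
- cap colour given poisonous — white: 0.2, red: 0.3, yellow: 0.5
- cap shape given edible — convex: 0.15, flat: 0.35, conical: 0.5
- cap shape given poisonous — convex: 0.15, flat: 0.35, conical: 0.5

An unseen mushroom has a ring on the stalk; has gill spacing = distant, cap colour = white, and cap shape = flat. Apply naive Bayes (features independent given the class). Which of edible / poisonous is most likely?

edible: 0.45 × 0.55 × 0.25 × 0.1 × 0.35 = 0.002165625
poisonous: 0.55 × 0.7 × 0.4 × 0.2 × 0.35 = 0.01078
Highest score → poisonous.

poisonous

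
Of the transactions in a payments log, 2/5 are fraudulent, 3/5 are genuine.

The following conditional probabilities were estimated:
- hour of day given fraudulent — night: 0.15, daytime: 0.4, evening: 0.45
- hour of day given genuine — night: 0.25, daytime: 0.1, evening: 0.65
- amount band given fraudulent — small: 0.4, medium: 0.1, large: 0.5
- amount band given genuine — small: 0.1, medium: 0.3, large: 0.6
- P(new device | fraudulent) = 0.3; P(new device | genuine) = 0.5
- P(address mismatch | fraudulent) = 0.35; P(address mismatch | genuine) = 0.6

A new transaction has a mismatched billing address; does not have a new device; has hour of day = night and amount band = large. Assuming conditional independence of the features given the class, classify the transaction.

genuine

fraudulent: 0.4 × 0.15 × 0.5 × (1−0.3) × 0.35 = 0.00735
genuine: 0.6 × 0.25 × 0.6 × (1−0.5) × 0.6 = 0.027
Highest score → genuine.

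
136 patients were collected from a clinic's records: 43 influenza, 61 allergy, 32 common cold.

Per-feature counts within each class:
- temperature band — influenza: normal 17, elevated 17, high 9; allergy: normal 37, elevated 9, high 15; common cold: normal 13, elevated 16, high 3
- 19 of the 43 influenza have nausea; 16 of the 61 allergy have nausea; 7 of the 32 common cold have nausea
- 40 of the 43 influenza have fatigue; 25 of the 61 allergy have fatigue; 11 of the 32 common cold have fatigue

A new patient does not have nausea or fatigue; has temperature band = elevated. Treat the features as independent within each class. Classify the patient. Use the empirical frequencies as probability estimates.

influenza: (43/136) × (17/43) × (24/43) × (3/43) ≈ 0.0048675
allergy: (61/136) × (9/61) × (45/61) × (36/61) ≈ 0.028811
common cold: (32/136) × (16/32) × (25/32) × (21/32) ≈ 0.0603171
Highest score → common cold.

common cold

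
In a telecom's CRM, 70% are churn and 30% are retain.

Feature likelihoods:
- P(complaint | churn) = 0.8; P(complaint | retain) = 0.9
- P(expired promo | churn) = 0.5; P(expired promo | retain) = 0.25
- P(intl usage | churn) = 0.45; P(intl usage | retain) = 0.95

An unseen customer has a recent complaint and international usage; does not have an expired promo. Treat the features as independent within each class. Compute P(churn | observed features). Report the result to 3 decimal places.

0.396

churn: 0.7 × 0.8 × (1−0.5) × 0.45 = 0.126
retain: 0.3 × 0.9 × (1−0.25) × 0.95 = 0.192375
P(churn | x) = 0.126 / 0.318375 ≈ 0.396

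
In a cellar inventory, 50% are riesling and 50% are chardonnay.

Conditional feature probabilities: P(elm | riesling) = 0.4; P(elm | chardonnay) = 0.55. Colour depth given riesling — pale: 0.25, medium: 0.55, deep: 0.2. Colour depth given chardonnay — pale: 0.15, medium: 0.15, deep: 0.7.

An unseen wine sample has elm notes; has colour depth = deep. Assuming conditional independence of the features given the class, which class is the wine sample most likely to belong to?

chardonnay

riesling: 0.5 × 0.4 × 0.2 = 0.04
chardonnay: 0.5 × 0.55 × 0.7 = 0.1925
Highest score → chardonnay.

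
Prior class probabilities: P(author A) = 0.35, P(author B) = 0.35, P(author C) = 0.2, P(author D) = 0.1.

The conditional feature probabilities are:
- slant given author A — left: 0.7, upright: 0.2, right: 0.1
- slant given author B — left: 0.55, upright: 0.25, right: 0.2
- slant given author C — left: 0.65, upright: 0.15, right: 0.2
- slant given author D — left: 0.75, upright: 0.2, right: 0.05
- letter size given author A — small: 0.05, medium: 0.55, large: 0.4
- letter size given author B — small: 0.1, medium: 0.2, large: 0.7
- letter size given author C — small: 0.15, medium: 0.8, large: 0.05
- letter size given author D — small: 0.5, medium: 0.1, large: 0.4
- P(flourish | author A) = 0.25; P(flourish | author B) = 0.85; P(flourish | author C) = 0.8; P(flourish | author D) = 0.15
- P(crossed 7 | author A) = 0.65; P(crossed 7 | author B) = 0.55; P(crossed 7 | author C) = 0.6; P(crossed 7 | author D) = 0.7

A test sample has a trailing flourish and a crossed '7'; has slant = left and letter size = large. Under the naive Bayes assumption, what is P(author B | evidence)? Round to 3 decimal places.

author A: 0.35 × 0.7 × 0.4 × 0.25 × 0.65 = 0.015925
author B: 0.35 × 0.55 × 0.7 × 0.85 × 0.55 = 0.062995625
author C: 0.2 × 0.65 × 0.05 × 0.8 × 0.6 = 0.00312
author D: 0.1 × 0.75 × 0.4 × 0.15 × 0.7 = 0.00315
P(author B | x) = 0.062995625 / 0.085190625 ≈ 0.739

0.739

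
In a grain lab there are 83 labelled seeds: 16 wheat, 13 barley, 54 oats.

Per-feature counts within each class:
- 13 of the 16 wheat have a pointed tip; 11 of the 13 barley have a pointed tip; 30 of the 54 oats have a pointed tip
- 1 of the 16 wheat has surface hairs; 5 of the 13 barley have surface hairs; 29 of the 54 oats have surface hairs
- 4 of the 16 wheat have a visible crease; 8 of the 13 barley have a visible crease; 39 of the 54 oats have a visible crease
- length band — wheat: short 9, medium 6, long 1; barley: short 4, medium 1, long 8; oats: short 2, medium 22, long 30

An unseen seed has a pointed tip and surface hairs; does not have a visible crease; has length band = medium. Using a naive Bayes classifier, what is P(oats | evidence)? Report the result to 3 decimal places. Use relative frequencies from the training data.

wheat: (16/83) × (13/16) × (1/16) × (12/16) × (6/16) ≈ 0.0027532
barley: (13/83) × (11/13) × (5/13) × (5/13) × (1/13) ≈ 0.00150808
oats: (54/83) × (30/54) × (29/54) × (15/54) × (22/54) ≈ 0.0219672
P(oats | x) = 0.0219672 / 0.02622848 ≈ 0.838

0.838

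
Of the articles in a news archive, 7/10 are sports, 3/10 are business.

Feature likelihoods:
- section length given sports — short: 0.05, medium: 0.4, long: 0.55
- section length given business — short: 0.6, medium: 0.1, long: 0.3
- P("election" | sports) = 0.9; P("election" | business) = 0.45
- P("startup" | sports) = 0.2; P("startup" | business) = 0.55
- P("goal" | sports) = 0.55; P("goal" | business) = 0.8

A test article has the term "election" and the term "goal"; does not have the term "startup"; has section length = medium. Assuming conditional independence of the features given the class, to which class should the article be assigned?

sports

sports: 0.7 × 0.4 × 0.9 × (1−0.2) × 0.55 = 0.11088
business: 0.3 × 0.1 × 0.45 × (1−0.55) × 0.8 = 0.00486
Highest score → sports.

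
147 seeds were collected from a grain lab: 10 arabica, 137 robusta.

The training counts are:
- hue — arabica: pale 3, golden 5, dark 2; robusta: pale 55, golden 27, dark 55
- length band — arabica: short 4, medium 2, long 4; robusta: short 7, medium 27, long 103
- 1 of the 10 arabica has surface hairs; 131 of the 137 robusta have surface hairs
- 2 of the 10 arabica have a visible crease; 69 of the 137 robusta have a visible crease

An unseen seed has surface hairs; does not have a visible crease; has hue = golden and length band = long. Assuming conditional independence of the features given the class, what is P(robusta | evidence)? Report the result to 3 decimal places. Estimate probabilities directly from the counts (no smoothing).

0.984

arabica: (10/147) × (5/10) × (4/10) × (1/10) × (8/10) ≈ 0.00108844
robusta: (137/147) × (27/137) × (103/137) × (131/137) × (68/137) ≈ 0.0655394
P(robusta | x) = 0.0655394 / 0.06662784 ≈ 0.984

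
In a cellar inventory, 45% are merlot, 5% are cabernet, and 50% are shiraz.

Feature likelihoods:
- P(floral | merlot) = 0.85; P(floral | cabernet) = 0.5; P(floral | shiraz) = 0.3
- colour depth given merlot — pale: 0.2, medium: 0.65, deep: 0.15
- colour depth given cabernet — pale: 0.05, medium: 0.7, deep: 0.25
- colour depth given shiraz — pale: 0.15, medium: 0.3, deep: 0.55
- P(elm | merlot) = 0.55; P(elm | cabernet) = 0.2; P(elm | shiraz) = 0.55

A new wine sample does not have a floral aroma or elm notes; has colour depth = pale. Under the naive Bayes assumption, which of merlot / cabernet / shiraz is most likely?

shiraz

merlot: 0.45 × (1−0.85) × 0.2 × (1−0.55) = 0.006075
cabernet: 0.05 × (1−0.5) × 0.05 × (1−0.2) = 0.001
shiraz: 0.5 × (1−0.3) × 0.15 × (1−0.55) = 0.023625
Highest score → shiraz.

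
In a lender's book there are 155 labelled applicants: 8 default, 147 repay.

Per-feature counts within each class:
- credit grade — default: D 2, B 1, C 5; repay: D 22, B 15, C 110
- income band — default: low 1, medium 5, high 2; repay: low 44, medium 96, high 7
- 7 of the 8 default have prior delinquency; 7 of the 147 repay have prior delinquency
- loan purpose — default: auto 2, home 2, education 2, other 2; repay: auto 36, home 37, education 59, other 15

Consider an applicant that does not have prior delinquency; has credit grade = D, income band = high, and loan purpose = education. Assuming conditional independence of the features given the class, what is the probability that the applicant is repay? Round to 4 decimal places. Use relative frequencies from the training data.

0.9624

default: (8/155) × (2/8) × (2/8) × (1/8) × (2/8) ≈ 0.000100806
repay: (147/155) × (22/147) × (7/147) × (140/147) × (59/147) ≈ 0.00258355
P(repay | x) = 0.00258355 / 0.002684356 ≈ 0.9624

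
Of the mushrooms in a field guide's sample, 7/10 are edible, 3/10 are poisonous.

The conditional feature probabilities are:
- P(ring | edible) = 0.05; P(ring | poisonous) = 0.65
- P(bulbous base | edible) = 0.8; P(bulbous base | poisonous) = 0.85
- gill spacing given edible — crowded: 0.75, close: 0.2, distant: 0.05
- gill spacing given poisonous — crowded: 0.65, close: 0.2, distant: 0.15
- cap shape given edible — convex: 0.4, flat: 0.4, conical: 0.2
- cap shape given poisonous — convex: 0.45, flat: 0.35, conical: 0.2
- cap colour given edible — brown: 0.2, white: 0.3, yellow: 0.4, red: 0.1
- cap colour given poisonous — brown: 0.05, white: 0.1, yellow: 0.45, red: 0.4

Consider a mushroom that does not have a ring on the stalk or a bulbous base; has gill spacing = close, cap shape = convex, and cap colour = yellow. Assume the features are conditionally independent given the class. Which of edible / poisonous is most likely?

edible: 0.7 × (1−0.05) × (1−0.8) × 0.2 × 0.4 × 0.4 = 0.004256
poisonous: 0.3 × (1−0.65) × (1−0.85) × 0.2 × 0.45 × 0.45 = 0.000637875
Highest score → edible.

edible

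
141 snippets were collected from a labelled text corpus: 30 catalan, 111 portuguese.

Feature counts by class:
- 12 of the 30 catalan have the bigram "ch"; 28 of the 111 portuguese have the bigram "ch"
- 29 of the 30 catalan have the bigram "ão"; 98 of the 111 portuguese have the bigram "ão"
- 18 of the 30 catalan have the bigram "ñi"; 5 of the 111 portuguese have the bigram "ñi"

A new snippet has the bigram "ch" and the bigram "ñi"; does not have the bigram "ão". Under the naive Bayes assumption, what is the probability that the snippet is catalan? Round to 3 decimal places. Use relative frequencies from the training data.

catalan: (30/141) × (12/30) × (1/30) × (18/30) ≈ 0.00170213
portuguese: (111/141) × (28/111) × (13/111) × (5/111) ≈ 0.00104763
P(catalan | x) = 0.00170213 / 0.00274976 ≈ 0.619

0.619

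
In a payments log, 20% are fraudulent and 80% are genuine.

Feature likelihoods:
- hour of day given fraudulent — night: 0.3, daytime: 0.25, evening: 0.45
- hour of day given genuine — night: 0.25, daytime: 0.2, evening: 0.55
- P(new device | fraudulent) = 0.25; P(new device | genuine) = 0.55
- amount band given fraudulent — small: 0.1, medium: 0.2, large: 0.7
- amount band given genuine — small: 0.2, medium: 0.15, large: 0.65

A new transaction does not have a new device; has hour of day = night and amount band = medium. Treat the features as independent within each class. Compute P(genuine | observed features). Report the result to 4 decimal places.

fraudulent: 0.2 × 0.3 × (1−0.25) × 0.2 = 0.009
genuine: 0.8 × 0.25 × (1−0.55) × 0.15 = 0.0135
P(genuine | x) = 0.0135 / 0.0225 ≈ 0.6000

0.6000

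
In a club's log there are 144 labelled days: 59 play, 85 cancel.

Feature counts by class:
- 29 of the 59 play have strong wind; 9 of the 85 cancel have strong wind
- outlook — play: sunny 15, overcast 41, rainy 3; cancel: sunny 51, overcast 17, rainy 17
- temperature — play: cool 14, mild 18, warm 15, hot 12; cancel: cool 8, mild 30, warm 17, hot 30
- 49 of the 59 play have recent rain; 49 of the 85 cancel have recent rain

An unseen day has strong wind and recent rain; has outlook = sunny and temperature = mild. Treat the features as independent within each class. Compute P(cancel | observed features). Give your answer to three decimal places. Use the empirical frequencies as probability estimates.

0.370

play: (59/144) × (29/59) × (15/59) × (18/59) × (49/59) ≈ 0.012973
cancel: (85/144) × (9/85) × (51/85) × (30/85) × (49/85) ≈ 0.00762976
P(cancel | x) = 0.00762976 / 0.02060276 ≈ 0.370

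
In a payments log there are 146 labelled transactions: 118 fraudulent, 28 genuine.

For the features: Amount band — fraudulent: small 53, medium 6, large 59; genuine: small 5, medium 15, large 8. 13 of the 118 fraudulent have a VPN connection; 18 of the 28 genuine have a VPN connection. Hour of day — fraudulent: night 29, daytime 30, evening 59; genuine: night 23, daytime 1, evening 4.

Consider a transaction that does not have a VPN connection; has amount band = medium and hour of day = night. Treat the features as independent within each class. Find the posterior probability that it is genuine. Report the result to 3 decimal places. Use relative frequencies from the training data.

0.770

fraudulent: (118/146) × (6/118) × (105/118) × (29/118) ≈ 0.00898714
genuine: (28/146) × (15/28) × (10/28) × (23/28) ≈ 0.0301405
P(genuine | x) = 0.0301405 / 0.03912764 ≈ 0.770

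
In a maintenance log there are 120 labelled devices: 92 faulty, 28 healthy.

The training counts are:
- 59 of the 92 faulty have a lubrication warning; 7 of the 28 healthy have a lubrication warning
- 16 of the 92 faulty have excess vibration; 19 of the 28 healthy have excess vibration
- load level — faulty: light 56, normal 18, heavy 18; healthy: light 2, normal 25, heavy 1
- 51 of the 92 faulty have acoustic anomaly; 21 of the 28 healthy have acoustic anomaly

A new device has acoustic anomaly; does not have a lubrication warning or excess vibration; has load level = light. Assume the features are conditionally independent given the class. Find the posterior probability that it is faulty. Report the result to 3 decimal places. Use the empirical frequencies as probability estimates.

0.962

faulty: (92/120) × (33/92) × (76/92) × (56/92) × (51/92) ≈ 0.0766551
healthy: (28/120) × (21/28) × (9/28) × (2/28) × (21/28) ≈ 0.00301339
P(faulty | x) = 0.0766551 / 0.07966849 ≈ 0.962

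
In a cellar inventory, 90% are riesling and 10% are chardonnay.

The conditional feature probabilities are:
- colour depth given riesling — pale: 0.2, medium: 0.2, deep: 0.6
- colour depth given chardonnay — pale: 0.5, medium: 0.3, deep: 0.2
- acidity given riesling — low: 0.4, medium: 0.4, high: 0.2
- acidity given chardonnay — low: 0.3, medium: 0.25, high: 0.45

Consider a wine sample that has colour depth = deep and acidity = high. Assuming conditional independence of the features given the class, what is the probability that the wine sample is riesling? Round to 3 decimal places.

0.923

riesling: 0.9 × 0.6 × 0.2 = 0.108
chardonnay: 0.1 × 0.2 × 0.45 = 0.009
P(riesling | x) = 0.108 / 0.117 ≈ 0.923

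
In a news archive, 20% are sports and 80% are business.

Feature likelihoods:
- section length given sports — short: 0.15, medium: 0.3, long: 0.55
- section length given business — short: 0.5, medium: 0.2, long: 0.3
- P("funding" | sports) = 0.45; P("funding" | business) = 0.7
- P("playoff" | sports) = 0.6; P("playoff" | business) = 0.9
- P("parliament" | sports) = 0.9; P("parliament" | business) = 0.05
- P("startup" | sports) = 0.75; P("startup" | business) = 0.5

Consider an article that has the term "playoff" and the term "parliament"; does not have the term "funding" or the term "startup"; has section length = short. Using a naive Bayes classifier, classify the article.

sports: 0.2 × 0.15 × (1−0.45) × 0.6 × 0.9 × (1−0.75) = 0.0022275
business: 0.8 × 0.5 × (1−0.7) × 0.9 × 0.05 × (1−0.5) = 0.0027
Highest score → business.

business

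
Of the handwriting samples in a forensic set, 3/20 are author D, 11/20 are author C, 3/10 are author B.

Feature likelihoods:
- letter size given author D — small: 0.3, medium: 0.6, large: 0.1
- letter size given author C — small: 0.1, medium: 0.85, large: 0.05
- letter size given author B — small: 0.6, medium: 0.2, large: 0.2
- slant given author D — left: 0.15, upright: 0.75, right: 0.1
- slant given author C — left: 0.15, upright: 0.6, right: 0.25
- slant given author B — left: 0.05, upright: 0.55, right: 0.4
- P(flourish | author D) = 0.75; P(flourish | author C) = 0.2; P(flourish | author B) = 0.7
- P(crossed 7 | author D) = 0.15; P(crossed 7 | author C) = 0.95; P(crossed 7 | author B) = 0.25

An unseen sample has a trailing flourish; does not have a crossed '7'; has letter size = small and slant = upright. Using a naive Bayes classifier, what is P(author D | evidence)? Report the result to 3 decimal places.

author D: 0.15 × 0.3 × 0.75 × 0.75 × (1−0.15) = 0.021515625
author C: 0.55 × 0.1 × 0.6 × 0.2 × (1−0.95) = 0.00033
author B: 0.3 × 0.6 × 0.55 × 0.7 × (1−0.25) = 0.051975
P(author D | x) = 0.021515625 / 0.073820625 ≈ 0.291

0.291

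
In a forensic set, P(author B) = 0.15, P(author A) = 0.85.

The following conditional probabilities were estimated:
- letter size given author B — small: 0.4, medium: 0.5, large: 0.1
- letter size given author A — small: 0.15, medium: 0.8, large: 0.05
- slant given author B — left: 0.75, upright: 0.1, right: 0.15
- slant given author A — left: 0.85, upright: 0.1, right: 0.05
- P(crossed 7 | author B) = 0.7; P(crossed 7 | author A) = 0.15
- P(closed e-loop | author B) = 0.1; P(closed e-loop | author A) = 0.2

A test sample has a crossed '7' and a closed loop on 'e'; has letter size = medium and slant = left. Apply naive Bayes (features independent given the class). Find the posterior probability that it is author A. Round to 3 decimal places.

0.815

author B: 0.15 × 0.5 × 0.75 × 0.7 × 0.1 = 0.0039375
author A: 0.85 × 0.8 × 0.85 × 0.15 × 0.2 = 0.01734
P(author A | x) = 0.01734 / 0.0212775 ≈ 0.815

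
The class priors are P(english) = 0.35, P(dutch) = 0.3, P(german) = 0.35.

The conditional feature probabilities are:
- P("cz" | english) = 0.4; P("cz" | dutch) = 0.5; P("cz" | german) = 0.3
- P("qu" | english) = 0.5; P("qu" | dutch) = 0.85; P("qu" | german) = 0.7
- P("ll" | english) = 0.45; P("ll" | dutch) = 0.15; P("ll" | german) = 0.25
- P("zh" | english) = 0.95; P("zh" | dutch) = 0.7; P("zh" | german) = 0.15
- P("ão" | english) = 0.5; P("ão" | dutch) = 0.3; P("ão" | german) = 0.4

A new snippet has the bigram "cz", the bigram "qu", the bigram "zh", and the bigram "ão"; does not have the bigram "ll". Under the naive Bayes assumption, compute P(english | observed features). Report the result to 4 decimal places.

english: 0.35 × 0.4 × 0.5 × (1−0.45) × 0.95 × 0.5 = 0.0182875
dutch: 0.3 × 0.5 × 0.85 × (1−0.15) × 0.7 × 0.3 = 0.02275875
german: 0.35 × 0.3 × 0.7 × (1−0.25) × 0.15 × 0.4 = 0.0033075
P(english | x) = 0.0182875 / 0.04435375 ≈ 0.4123

0.4123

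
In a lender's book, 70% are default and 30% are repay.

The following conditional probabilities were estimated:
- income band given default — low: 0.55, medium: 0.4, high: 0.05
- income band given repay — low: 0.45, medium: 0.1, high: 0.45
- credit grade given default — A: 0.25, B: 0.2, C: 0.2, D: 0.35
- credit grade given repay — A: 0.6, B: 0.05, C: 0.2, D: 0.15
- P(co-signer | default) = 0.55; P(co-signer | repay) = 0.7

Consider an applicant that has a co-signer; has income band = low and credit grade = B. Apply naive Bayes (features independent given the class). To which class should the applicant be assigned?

default

default: 0.7 × 0.55 × 0.2 × 0.55 = 0.04235
repay: 0.3 × 0.45 × 0.05 × 0.7 = 0.004725
Highest score → default.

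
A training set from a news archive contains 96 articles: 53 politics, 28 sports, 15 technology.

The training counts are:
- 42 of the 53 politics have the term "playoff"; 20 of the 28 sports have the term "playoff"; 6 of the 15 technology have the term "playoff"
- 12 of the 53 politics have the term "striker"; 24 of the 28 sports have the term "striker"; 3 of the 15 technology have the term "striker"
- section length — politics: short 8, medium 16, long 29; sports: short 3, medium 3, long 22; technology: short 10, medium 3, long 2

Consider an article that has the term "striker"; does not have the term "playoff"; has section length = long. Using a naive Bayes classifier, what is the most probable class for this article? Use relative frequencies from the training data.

politics: (53/96) × (11/53) × (12/53) × (29/53) ≈ 0.0141954
sports: (28/96) × (8/28) × (24/28) × (22/28) ≈ 0.0561224
technology: (15/96) × (9/15) × (3/15) × (2/15) = 0.0025
Highest score → sports.

sports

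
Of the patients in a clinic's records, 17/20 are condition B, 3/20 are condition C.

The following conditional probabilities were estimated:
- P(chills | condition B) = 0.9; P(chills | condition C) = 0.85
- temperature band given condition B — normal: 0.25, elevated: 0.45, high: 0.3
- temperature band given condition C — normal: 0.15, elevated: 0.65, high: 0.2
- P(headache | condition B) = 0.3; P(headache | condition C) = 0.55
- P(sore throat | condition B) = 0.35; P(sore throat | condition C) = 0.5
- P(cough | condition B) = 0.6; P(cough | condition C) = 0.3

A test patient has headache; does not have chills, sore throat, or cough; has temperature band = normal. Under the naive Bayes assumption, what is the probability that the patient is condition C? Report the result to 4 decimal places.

condition B: 0.85 × (1−0.9) × 0.25 × 0.3 × (1−0.35) × (1−0.6) = 0.0016575
condition C: 0.15 × (1−0.85) × 0.15 × 0.55 × (1−0.5) × (1−0.3) = 0.0006496875
P(condition C | x) = 0.0006496875 / 0.0023071875 ≈ 0.2816

0.2816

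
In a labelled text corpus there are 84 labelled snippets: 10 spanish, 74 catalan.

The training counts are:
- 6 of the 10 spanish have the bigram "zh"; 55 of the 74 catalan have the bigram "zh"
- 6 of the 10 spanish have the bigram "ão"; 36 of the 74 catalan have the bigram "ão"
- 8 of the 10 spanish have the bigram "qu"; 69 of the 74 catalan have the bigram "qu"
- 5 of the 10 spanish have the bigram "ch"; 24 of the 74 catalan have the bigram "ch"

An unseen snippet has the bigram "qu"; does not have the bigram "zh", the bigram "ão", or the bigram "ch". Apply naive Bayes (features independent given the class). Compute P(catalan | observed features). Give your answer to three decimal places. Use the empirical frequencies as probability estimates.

spanish: (10/84) × (4/10) × (4/10) × (8/10) × (5/10) ≈ 0.00761905
catalan: (74/84) × (19/74) × (38/74) × (69/74) × (50/74) ≈ 0.0731782
P(catalan | x) = 0.0731782 / 0.08079725 ≈ 0.906

0.906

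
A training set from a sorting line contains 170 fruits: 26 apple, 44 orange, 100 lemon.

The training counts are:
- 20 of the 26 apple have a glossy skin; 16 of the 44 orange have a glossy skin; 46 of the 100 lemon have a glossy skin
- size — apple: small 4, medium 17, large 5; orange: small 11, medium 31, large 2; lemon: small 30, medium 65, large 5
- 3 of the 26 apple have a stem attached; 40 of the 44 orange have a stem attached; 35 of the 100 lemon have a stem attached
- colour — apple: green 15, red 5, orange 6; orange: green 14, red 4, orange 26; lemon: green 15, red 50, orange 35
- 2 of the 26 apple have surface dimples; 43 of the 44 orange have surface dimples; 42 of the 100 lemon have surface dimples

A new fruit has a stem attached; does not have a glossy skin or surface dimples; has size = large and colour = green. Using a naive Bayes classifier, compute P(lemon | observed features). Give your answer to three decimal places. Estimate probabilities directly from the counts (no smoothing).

apple: (26/170) × (6/26) × (5/26) × (3/26) × (15/26) × (24/26) ≈ 0.000417064
orange: (44/170) × (28/44) × (2/44) × (40/44) × (14/44) × (1/44) ≈ 0.0000492171
lemon: (100/170) × (54/100) × (5/100) × (35/100) × (15/100) × (58/100) ≈ 0.000483618
P(lemon | x) = 0.000483618 / 0.0009498991 ≈ 0.509

0.509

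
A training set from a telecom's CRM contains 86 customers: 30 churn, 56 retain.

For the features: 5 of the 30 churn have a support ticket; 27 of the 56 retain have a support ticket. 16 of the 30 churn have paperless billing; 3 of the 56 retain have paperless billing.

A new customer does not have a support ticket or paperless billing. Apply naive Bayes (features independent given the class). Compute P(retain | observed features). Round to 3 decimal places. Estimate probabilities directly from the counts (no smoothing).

0.702

churn: (30/86) × (25/30) × (14/30) ≈ 0.135659
retain: (56/86) × (29/56) × (53/56) ≈ 0.319145
P(retain | x) = 0.319145 / 0.454804 ≈ 0.702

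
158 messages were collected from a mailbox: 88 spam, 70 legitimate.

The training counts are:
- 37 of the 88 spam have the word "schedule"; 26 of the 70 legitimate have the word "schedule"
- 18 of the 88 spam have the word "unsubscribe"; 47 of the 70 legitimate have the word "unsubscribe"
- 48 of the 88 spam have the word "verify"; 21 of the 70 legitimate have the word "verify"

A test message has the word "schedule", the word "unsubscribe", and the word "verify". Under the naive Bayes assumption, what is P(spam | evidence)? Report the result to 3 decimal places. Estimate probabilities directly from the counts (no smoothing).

spam: (88/158) × (37/88) × (18/88) × (48/88) ≈ 0.0261272
legitimate: (70/158) × (26/70) × (47/70) × (21/70) ≈ 0.0331465
P(spam | x) = 0.0261272 / 0.0592737 ≈ 0.441

0.441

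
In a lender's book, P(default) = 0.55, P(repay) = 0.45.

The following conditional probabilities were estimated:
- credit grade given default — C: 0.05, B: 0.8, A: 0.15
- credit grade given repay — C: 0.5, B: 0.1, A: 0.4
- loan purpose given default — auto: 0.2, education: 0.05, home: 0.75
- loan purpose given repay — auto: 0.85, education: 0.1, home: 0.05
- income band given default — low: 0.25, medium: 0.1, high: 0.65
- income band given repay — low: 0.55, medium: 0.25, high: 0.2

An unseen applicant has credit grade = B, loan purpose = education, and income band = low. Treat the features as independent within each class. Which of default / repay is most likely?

default

default: 0.55 × 0.8 × 0.05 × 0.25 = 0.0055
repay: 0.45 × 0.1 × 0.1 × 0.55 = 0.002475
Highest score → default.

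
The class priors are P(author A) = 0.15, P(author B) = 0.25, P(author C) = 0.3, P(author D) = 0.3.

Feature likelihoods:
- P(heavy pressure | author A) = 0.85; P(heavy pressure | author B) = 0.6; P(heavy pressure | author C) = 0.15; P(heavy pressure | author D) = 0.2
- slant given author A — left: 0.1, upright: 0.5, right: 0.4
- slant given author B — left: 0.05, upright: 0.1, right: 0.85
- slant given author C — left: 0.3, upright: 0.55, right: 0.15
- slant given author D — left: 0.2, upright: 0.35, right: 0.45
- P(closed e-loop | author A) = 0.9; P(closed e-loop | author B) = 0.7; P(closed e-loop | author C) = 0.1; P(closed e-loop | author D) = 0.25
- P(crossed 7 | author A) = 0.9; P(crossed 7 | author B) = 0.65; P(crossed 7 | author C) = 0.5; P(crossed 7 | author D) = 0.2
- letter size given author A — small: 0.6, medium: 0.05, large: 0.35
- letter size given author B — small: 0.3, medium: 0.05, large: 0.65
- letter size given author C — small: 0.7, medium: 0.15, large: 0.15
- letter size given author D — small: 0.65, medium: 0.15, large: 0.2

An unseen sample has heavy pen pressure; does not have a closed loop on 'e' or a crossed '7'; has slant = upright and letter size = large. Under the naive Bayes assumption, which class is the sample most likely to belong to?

author D

author A: 0.15 × 0.85 × 0.5 × (1−0.9) × (1−0.9) × 0.35 = 0.000223125
author B: 0.25 × 0.6 × 0.1 × (1−0.7) × (1−0.65) × 0.65 = 0.00102375
author C: 0.3 × 0.15 × 0.55 × (1−0.1) × (1−0.5) × 0.15 = 0.001670625
author D: 0.3 × 0.2 × 0.35 × (1−0.25) × (1−0.2) × 0.2 = 0.00252
Highest score → author D.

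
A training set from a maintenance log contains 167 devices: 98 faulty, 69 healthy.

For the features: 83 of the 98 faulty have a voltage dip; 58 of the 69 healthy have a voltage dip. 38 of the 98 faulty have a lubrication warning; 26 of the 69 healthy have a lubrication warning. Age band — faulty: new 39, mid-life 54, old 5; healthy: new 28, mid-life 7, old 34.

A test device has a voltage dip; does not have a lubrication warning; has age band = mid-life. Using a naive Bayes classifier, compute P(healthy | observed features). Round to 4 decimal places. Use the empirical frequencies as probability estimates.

faulty: (98/167) × (83/98) × (60/98) × (54/98) ≈ 0.16767
healthy: (69/167) × (58/69) × (43/69) × (7/69) ≈ 0.0219573
P(healthy | x) = 0.0219573 / 0.1896273 ≈ 0.1158

0.1158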